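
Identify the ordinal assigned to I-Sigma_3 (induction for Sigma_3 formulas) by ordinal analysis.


The proof-theoretic ordinal of I-Sigma_3 (induction for Sigma_3 formulas) is a standard result in ordinal analysis.
This ordinal is the supremum of order types of primitive recursive well-orderings
that the theory can prove to be well-ordered.
For I-Sigma_3 (induction for Sigma_3 formulas), the proof-theoretic ordinal is omega^(omega^(omega^omega)).

omega^(omega^(omega^omega))


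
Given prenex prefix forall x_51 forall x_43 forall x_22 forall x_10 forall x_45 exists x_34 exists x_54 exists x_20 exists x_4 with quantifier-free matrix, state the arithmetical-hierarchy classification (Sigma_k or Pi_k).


Leading quantifier is forall, so the class is Pi.
Number of quantifier blocks = alternations + 1 = 1 + 1 = 2.
Classification: Pi_2

Pi_2


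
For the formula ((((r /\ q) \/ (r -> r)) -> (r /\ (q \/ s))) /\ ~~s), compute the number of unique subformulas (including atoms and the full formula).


Formula: ((((r /\ q) \/ (r -> r)) -> (r /\ (q \/ s))) /\ ~~s)
Subformulas found:
  1. q
  2. s
  3. r
  4. ~s
  5. ~~s
  6. (r -> r)
  7. (r /\ q)
  8. (q \/ s)
  9. (r /\ (q \/ s))
  10. ((r /\ q) \/ (r -> r))
  11. (((r /\ q) \/ (r -> r)) -> (r /\ (q \/ s)))
  12. ((((r /\ q) \/ (r -> r)) -> (r /\ (q \/ s))) /\ ~~s)
Total distinct subformulas = 12

12


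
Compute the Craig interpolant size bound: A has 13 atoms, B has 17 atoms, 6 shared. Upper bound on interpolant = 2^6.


Shared atoms = 6
Craig interpolant size bound = 2^6
= 64

64


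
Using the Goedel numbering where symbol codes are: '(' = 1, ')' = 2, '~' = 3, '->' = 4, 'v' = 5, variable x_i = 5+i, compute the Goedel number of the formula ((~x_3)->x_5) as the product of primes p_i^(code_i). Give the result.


Formula: ((~x_3)->x_5)
Symbol codes: [1, 1, 3, 8, 2, 4, 10, 2]
Primes: [2, 3, 5, 7, 11, 13, 17, 19]
p_1^1 = 2^1 = 2
p_2^1 = 3^1 = 3
p_3^3 = 5^3 = 125
p_4^8 = 7^8 = 5764801
p_5^2 = 11^2 = 121
p_6^4 = 13^4 = 28561
p_7^10 = 17^10 = 2015993900449
p_8^2 = 19^2 = 361
Product = 10874286694241441006327998956750

10874286694241441006327998956750


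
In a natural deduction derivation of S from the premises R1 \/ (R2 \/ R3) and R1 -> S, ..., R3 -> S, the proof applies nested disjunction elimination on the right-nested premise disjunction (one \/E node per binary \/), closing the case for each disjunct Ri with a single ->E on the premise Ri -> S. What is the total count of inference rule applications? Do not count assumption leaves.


The premise R1 \/ (R2 \/ R3) contains 3 disjuncts, hence 2 binary \/ connectives.
- Each binary \/ is eliminated once: 2 \/E nodes.
- Each of the 3 cases Ri derives S by one ->E with Ri -> S: 3 ->E nodes.
Total = 2 + 3 = 5

5


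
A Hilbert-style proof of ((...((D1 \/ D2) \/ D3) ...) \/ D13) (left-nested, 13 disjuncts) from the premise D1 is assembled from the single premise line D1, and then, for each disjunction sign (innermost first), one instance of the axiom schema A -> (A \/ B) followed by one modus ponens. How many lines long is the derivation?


Building the left-nested 13-ary disjunction from D1:
- 1 premise line (D1)
- 13 disjuncts means 12 disjunction signs; each needs 1 axiom instance + 1 MP = 2 lines: 2 * 12 = 24
Total = 1 + 24 = 25 lines.

25


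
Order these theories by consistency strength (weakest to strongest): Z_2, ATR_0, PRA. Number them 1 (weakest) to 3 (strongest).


Ordering by consistency strength:
1. PRA
2. ATR_0
3. Z_2


Z_2=3, ATR_0=2, PRA=1


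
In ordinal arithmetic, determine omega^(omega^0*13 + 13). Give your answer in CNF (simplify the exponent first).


omega^(omega^0*13 + 13):
omega^0 = 1, so the exponent is 13 + 13 = 26 (finite ordinal addition).
Result = omega^26, already a single CNF term.

omega^26


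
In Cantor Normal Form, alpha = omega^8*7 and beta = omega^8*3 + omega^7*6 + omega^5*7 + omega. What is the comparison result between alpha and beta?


Compare term by term from highest exponent:
alpha = omega^8*7
beta = omega^8*3 + omega^7*6 + omega^5*7 + omega
Term 1: alpha has omega^8*7, beta has omega^8*3
Term 2: alpha has omega^0*0, beta has omega^7*6
Term 3: alpha has omega^0*0, beta has omega^5*7
Term 4: alpha has omega^0*0, beta has omega^1*1
Result: alpha > beta

alpha > beta


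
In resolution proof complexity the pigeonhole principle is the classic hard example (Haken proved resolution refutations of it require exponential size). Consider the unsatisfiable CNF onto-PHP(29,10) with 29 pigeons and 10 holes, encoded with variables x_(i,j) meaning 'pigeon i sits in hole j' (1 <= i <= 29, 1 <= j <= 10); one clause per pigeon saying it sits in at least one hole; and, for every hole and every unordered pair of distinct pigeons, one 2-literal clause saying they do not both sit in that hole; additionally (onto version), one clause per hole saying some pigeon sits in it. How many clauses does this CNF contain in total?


onto-PHP(29,10): 29 pigeons, 10 holes, 29*10 = 290 variables.
- pigeon clauses: one per pigeon -> 29 clauses
- hole clauses: 10 holes * C(29,2) = 10 * 406 -> 4060 clauses
- onto clauses: one per hole -> 10 clauses
Total clauses = 29 + 4060 + 10 = 4099

4099


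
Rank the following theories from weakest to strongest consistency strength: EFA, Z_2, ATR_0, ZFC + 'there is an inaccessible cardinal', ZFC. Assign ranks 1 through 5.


Ordering by consistency strength:
1. EFA
2. ATR_0
3. Z_2
4. ZFC
5. ZFC + 'there is an inaccessible cardinal'


EFA=1, Z_2=3, ATR_0=2, ZFC + 'there is an inaccessible cardinal'=5, ZFC=4


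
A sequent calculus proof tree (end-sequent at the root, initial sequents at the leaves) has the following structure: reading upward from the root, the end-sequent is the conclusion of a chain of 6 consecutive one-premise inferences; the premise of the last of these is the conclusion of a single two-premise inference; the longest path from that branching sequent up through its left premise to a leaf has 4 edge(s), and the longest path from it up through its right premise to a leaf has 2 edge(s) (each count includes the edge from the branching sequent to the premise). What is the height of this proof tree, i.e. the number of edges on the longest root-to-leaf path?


Longest path through the left premise: 4 edges (measured from the branching sequent)
Longest path through the right premise: 2 edges
Height of the subtree rooted at the branching sequent: max(4, 2) = 4
The branching sequent sits 6 edges above the root (the chain of one-premise inferences), so height = 4 + 6 = 10

10


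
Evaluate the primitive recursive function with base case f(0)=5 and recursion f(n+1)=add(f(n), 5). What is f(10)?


f(0) = 5
f(1) = add(f(0), 5) = add(5, 5) = 10
f(2) = add(f(1), 5) = add(10, 5) = 15
f(3) = add(f(2), 5) = add(15, 5) = 20
f(4) = add(f(3), 5) = add(20, 5) = 25
f(5) = add(f(4), 5) = add(25, 5) = 30
f(6) = add(f(5), 5) = add(30, 5) = 35
f(7) = add(f(6), 5) = add(35, 5) = 40
f(8) = add(f(7), 5) = add(40, 5) = 45
f(9) = add(f(8), 5) = add(45, 5) = 50
f(10) = add(f(9), 5) = add(50, 5) = 55


55


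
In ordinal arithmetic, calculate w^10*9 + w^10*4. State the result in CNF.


Ordinal addition w^10*9 + w^10*4:
Both terms have the same exponent 10.
w^e*c + w^e*d = w^e*(c+d).
Result = w^10*(9+4) = w^10*13

w^10*13


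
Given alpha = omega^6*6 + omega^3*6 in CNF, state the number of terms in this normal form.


CNF: omega^6*6 + omega^3*6
Count the summands separated by '+':
  term 1: omega^6*6
  term 2: omega^3*6
Total terms = 2

2


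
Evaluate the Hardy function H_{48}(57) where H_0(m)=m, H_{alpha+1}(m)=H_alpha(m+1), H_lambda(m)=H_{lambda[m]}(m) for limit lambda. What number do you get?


H_48(57):
For finite ordinals k, H_k(n) = n + k (each successor step adds 1).
H_48(57) = 57 + 48 = 105

105


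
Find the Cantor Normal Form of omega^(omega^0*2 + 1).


omega^(omega^0*2 + 1):
omega^0 = 1, so the exponent is 2 + 1 = 3 (finite ordinal addition).
Result = omega^3, already a single CNF term.

omega^3


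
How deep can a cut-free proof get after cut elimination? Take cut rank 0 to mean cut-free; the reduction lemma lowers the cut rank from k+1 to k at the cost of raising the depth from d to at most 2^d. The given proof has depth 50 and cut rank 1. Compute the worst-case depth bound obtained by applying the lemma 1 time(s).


Each rank reduction sends depth d to at most 2^d; cut rank r needs r reductions.
2_0(50) = 50
2_1(50) = 2^50 = 1125899906842624
Cut-free depth bound = 1125899906842624

1125899906842624


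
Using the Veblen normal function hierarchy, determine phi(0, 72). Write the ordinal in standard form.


phi(0, 72):
phi(0, beta) = omega^beta by definition.
phi(0, 72) = omega^72

omega^72


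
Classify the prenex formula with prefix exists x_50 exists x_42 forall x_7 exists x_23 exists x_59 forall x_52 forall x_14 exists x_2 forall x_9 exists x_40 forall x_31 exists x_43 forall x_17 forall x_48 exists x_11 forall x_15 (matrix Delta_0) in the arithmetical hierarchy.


Leading quantifier is exists, so the class is Sigma.
Number of quantifier blocks = alternations + 1 = 11 + 1 = 12.
Classification: Sigma_12

Sigma_12


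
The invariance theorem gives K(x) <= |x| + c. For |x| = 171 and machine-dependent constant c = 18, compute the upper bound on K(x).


K(x) <= |x| + c = 171 + 18 = 189

189


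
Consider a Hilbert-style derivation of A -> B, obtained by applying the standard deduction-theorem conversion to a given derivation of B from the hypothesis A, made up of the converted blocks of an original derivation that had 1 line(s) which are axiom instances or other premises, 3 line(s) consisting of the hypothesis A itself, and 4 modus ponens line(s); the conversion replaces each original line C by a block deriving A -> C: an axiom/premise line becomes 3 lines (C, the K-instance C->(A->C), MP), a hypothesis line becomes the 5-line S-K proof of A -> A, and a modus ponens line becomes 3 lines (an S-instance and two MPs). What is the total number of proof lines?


Deduction-theorem conversion, block by block:
- 1 axiom/premise lines -> 3 lines each = 3
- 3 hypothesis lines -> 5 lines each (identity proof A->A) = 15
- 4 MP lines -> 3 lines each (S-instance, MP, MP) = 12
Total = 3 + 15 + 12 = 30 lines.

30


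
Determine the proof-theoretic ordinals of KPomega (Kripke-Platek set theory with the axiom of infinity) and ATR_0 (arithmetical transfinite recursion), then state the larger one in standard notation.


Proof-theoretic ordinal of KPomega (Kripke-Platek set theory with the axiom of infinity): psi_0(epsilon_{Omega+1})
Proof-theoretic ordinal of ATR_0 (arithmetical transfinite recursion): Gamma_0
Comparing: Gamma_0 < psi_0(epsilon_{Omega+1}).
The larger ordinal is psi_0(epsilon_{Omega+1}) (from KPomega (Kripke-Platek set theory with the axiom of infinity)).

psi_0(epsilon_{Omega+1})


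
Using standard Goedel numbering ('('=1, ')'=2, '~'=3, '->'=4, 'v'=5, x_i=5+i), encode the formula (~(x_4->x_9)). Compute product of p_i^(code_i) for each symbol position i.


Formula: (~(x_4->x_9))
Symbol codes: [1, 3, 1, 9, 4, 14, 2, 2]
Primes: [2, 3, 5, 7, 11, 13, 17, 19]
p_1^1 = 2^1 = 2
p_2^3 = 3^3 = 27
p_3^1 = 5^1 = 5
p_4^9 = 7^9 = 40353607
p_5^4 = 11^4 = 14641
p_6^14 = 13^14 = 3937376385699289
p_7^2 = 17^2 = 289
p_8^2 = 19^2 = 361
Product = 65528291048480648782021281846882690

65528291048480648782021281846882690


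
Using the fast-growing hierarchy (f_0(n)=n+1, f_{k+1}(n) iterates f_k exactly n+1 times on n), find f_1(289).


f_1(289) = f_0^290(289)
f_0 adds 1 each time, applied 290 times.
f_1(289) = 289 + 290 = 579

579


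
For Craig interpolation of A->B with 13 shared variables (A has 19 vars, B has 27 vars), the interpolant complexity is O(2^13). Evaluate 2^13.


Shared atoms = 13
Craig interpolant size bound = 2^13
= 8192

8192


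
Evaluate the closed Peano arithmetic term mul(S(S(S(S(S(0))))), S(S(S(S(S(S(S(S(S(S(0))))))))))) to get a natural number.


mul(S^5(0), S^10(0)):
S^5(0) = 5
S^10(0) = 10
5 * 10 = 50

50


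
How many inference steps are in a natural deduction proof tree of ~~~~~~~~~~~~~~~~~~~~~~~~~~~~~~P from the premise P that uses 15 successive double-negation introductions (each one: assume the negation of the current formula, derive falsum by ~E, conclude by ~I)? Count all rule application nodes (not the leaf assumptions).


Each double-negation introduction (from C infer ~~C) uses 2 inference nodes: one ~E (C and ~C give falsum) and one ~I (discharge ~C).
15 double negations = 15 * 2 = 30 inference nodes.

30


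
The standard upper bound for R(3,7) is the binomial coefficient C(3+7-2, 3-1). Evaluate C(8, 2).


R(3,7) <= C(3+7-2, 3-1) = C(8, 2)
C(8, 2) = 8! / (2! * 6!)
= 28

28


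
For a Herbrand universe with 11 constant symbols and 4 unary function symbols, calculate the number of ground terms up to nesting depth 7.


Herbrand terms by depth:
Depth 0: 11 constants
Depth 1: 44 new terms (running total: 55)
Depth 2: 176 new terms (running total: 231)
Depth 3: 704 new terms (running total: 935)
Depth 4: 2816 new terms (running total: 3751)
Depth 5: 11264 new terms (running total: 15015)
Depth 6: 45056 new terms (running total: 60071)
Depth 7: 180224 new terms (running total: 240295)
Total distinct ground terms = 240295

240295


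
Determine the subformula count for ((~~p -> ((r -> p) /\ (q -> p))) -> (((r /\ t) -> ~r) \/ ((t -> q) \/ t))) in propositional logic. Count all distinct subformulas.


Formula: ((~~p -> ((r -> p) /\ (q -> p))) -> (((r /\ t) -> ~r) \/ ((t -> q) \/ t)))
Subformulas found:
  1. r
  2. q
  3. t
  4. p
  5. ~p
  6. ~r
  7. ~~p
  8. (t -> q)
  9. (r -> p)
  10. (q -> p)
  11. (r /\ t)
  12. ((t -> q) \/ t)
  13. ((r /\ t) -> ~r)
  14. ((r -> p) /\ (q -> p))
  15. (~~p -> ((r -> p) /\ (q -> p)))
  16. (((r /\ t) -> ~r) \/ ((t -> q) \/ t))
  17. ((~~p -> ((r -> p) /\ (q -> p))) -> (((r /\ t) -> ~r) \/ ((t -> q) \/ t)))
Total distinct subformulas = 17

17


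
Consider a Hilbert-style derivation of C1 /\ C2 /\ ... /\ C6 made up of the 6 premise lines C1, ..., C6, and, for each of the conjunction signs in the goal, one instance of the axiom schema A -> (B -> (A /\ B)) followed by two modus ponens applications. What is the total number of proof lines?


Conjoining 6 premises:
- 6 premise lines
- the goal has 5 conjunction signs; each costs 1 axiom instance + 2 MP = 3 lines: 3 * 5 = 15
Total = 6 + 15 = 21 lines.

21


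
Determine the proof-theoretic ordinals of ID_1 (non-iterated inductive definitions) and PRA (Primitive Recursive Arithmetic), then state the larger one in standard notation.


Proof-theoretic ordinal of ID_1 (non-iterated inductive definitions): psi_0(epsilon_{Omega+1})
Proof-theoretic ordinal of PRA (Primitive Recursive Arithmetic): omega^omega
Comparing: omega^omega < psi_0(epsilon_{Omega+1}).
The larger ordinal is psi_0(epsilon_{Omega+1}) (from ID_1 (non-iterated inductive definitions)).

psi_0(epsilon_{Omega+1})


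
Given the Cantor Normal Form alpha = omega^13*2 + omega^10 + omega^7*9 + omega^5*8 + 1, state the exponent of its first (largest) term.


CNF: omega^13*2 + omega^10 + omega^7*9 + omega^5*8 + 1
The leading term is omega^13*2, which has exponent 13.

13


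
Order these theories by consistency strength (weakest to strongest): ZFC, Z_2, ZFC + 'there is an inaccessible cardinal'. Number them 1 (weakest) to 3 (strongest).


Ordering by consistency strength:
1. Z_2
2. ZFC
3. ZFC + 'there is an inaccessible cardinal'


ZFC=2, Z_2=1, ZFC + 'there is an inaccessible cardinal'=3


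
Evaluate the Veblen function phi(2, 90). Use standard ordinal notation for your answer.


phi(2, 90):
phi(2, beta) = zeta_beta (the beta-th zeta number, fixed point of epsilon).
phi(2, 90) = zeta_90

zeta_90


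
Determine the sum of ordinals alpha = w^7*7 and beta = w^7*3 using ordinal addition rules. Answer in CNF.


Ordinal addition w^7*7 + w^7*3:
Both terms have the same exponent 7.
w^e*c + w^e*d = w^e*(c+d).
Result = w^7*(7+3) = w^7*10

w^7*10


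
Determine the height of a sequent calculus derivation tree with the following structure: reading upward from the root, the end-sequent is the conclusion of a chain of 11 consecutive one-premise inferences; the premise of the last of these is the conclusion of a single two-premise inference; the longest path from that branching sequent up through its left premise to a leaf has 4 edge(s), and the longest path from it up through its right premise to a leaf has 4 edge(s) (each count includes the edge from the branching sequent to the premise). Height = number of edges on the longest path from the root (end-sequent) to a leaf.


Longest path through the left premise: 4 edges (measured from the branching sequent)
Longest path through the right premise: 4 edges
Height of the subtree rooted at the branching sequent: max(4, 4) = 4
The branching sequent sits 11 edges above the root (the chain of one-premise inferences), so height = 4 + 11 = 15

15


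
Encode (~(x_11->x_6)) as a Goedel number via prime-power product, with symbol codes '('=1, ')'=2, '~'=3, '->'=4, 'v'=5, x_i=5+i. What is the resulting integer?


Formula: (~(x_11->x_6))
Symbol codes: [1, 3, 1, 16, 4, 11, 2, 2]
Primes: [2, 3, 5, 7, 11, 13, 17, 19]
p_1^1 = 2^1 = 2
p_2^3 = 3^3 = 27
p_3^1 = 5^1 = 5
p_4^16 = 7^16 = 33232930569601
p_5^4 = 11^4 = 14641
p_6^11 = 13^11 = 1792160394037
p_7^2 = 17^2 = 289
p_8^2 = 19^2 = 361
Product = 24563206825188392781016000234878157110

24563206825188392781016000234878157110


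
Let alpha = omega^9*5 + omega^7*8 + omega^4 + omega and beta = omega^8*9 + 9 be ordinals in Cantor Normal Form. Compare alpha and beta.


Compare term by term from highest exponent:
alpha = omega^9*5 + omega^7*8 + omega^4 + omega
beta = omega^8*9 + 9
Term 1: alpha has omega^9*5, beta has omega^8*9
Term 2: alpha has omega^7*8, beta has omega^0*9
Term 3: alpha has omega^4*1, beta has omega^0*0
Term 4: alpha has omega^1*1, beta has omega^0*0
Result: alpha > beta

alpha > beta


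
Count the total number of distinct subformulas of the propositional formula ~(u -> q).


Formula: ~(u -> q)
Subformulas found:
  1. q
  2. u
  3. (u -> q)
  4. ~(u -> q)
Total distinct subformulas = 4

4


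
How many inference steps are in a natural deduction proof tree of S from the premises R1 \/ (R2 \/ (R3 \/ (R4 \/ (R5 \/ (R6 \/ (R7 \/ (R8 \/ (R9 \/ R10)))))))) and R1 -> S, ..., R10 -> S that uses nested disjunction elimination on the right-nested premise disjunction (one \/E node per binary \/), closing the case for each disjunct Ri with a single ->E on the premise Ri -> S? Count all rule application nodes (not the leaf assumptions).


The premise R1 \/ (R2 \/ (R3 \/ (R4 \/ (R5 \/ (R6 \/ (R7 \/ (R8 \/ (R9 \/ R10)))))))) contains 10 disjuncts, hence 9 binary \/ connectives.
- Each binary \/ is eliminated once: 9 \/E nodes.
- Each of the 10 cases Ri derives S by one ->E with Ri -> S: 10 ->E nodes.
Total = 9 + 10 = 19

19


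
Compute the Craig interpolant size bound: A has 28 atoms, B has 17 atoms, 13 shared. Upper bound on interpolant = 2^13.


Shared atoms = 13
Craig interpolant size bound = 2^13
= 8192

8192


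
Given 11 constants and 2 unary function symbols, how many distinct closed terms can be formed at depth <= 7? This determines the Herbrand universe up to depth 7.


Herbrand terms by depth:
Depth 0: 11 constants
Depth 1: 22 new terms (running total: 33)
Depth 2: 44 new terms (running total: 77)
Depth 3: 88 new terms (running total: 165)
Depth 4: 176 new terms (running total: 341)
Depth 5: 352 new terms (running total: 693)
Depth 6: 704 new terms (running total: 1397)
Depth 7: 1408 new terms (running total: 2805)
Total distinct ground terms = 2805

2805


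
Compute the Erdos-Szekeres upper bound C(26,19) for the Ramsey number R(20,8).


R(20,8) <= C(20+8-2, 20-1) = C(26, 19)
C(26, 19) = 26! / (19! * 7!)
= 657800

657800


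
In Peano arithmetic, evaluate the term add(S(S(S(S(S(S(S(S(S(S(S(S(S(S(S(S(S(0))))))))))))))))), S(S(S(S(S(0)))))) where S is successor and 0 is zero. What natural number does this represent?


add(S^17(0), S^5(0)):
S^17(0) = 17
S^5(0) = 5
17 + 5 = 22

22


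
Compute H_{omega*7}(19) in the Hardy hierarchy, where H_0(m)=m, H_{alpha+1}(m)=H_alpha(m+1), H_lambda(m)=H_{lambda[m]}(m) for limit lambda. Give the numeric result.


H_{omega*7}(19):
For the Hardy hierarchy, H_{omega*k}(n) = 2^k * n.
2^7 = 128.
128 * 19 = 2432

2432


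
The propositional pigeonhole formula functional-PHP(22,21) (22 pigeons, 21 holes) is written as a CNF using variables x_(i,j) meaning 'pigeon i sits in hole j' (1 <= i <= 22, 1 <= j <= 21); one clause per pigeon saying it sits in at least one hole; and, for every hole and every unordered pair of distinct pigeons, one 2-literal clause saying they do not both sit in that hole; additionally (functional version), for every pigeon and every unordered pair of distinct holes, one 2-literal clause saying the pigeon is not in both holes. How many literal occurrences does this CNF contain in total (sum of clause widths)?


functional-PHP(22,21): 22 pigeons, 21 holes, 22*21 = 462 variables.
- pigeon clauses: one per pigeon -> 22 clauses of width 21 -> 462 literals
- hole clauses: 21 holes * C(22,2) = 21 * 231 -> 4851 clauses of width 2 -> 9702 literals
- functional clauses: 22 pigeons * C(21,2) = 22 * 210 -> 4620 clauses of width 2 -> 9240 literals
Total literal occurrences = 462 + 9702 + 9240 = 19404

19404


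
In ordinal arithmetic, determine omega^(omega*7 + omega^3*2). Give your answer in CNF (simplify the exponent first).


omega^(omega*7 + omega^3*2):
In ordinal addition a term is absorbed by a following term of strictly larger exponent: 1 < 3, so omega*7 + omega^3*2 = omega^3*2.
omega raised to a CNF ordinal is a single CNF term: Result = omega^(omega^3*2)

omega^(omega^3*2)


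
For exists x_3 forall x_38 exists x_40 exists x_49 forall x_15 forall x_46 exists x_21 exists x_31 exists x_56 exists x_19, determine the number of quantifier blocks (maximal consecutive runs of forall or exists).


Alternations = 4.
Blocks = alternations + 1 = 5

5


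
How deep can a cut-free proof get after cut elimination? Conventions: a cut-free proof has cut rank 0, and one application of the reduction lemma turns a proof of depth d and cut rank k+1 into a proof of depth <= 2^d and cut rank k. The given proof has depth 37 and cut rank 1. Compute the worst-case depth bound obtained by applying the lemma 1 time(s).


Each rank reduction sends depth d to at most 2^d; cut rank r needs r reductions.
2_0(37) = 37
2_1(37) = 2^37 = 137438953472
Cut-free depth bound = 137438953472

137438953472


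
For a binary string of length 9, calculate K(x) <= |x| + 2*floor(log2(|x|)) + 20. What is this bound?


floor(log2(9)) = 3
2 * 3 = 6
K(x) <= 9 + 6 + 20 = 35

35


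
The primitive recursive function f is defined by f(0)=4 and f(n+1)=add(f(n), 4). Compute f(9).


f(0) = 4
f(1) = add(f(0), 4) = add(4, 4) = 8
f(2) = add(f(1), 4) = add(8, 4) = 12
f(3) = add(f(2), 4) = add(12, 4) = 16
f(4) = add(f(3), 4) = add(16, 4) = 20
f(5) = add(f(4), 4) = add(20, 4) = 24
f(6) = add(f(5), 4) = add(24, 4) = 28
f(7) = add(f(6), 4) = add(28, 4) = 32
f(8) = add(f(7), 4) = add(32, 4) = 36
f(9) = add(f(8), 4) = add(36, 4) = 40


40


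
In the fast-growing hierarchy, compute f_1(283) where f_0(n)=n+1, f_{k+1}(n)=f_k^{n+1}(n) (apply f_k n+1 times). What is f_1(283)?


f_1(283) = f_0^284(283)
f_0 adds 1 each time, applied 284 times.
f_1(283) = 283 + 284 = 567

567


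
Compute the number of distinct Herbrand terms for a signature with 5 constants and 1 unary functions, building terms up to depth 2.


Herbrand terms by depth:
Depth 0: 5 constants
Depth 1: 5 new terms (running total: 10)
Depth 2: 5 new terms (running total: 15)
Total distinct ground terms = 15

15


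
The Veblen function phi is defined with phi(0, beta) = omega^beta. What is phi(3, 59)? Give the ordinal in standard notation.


phi(3, 59):
phi(3, beta) = eta_beta (the beta-th eta number, fixed point of zeta).
phi(3, 59) = eta_59

eta_59


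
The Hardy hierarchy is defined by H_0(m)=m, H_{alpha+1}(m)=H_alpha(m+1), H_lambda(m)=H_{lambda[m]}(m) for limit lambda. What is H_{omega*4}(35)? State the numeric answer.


H_{omega*4}(35):
For the Hardy hierarchy, H_{omega*k}(n) = 2^k * n.
2^4 = 16.
16 * 35 = 560

560


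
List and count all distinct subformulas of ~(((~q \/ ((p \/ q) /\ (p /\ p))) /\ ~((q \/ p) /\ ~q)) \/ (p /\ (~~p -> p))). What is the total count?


Formula: ~(((~q \/ ((p \/ q) /\ (p /\ p))) /\ ~((q \/ p) /\ ~q)) \/ (p /\ (~~p -> p)))
Subformulas found:
  1. q
  2. p
  3. ~p
  4. ~q
  5. ~~p
  6. (q \/ p)
  7. (p \/ q)
  8. (p /\ p)
  9. (~~p -> p)
  10. ((q \/ p) /\ ~q)
  11. (p /\ (~~p -> p))
  12. ~((q \/ p) /\ ~q)
  13. ((p \/ q) /\ (p /\ p))
  14. (~q \/ ((p \/ q) /\ (p /\ p)))
  15. ((~q \/ ((p \/ q) /\ (p /\ p))) /\ ~((q \/ p) /\ ~q))
  16. (((~q \/ ((p \/ q) /\ (p /\ p))) /\ ~((q \/ p) /\ ~q)) \/ (p /\ (~~p -> p)))
  17. ~(((~q \/ ((p \/ q) /\ (p /\ p))) /\ ~((q \/ p) /\ ~q)) \/ (p /\ (~~p -> p)))
Total distinct subformulas = 17

17


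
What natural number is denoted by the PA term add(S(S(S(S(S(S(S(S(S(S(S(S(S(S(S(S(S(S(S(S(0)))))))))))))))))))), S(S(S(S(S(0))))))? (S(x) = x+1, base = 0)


add(S^20(0), S^5(0)):
S^20(0) = 20
S^5(0) = 5
20 + 5 = 25

25


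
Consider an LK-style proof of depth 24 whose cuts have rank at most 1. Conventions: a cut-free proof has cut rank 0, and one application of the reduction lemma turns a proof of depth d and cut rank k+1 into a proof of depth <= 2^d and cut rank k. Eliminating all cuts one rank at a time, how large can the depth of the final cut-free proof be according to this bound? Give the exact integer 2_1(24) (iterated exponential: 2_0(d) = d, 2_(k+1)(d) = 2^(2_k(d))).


Each rank reduction sends depth d to at most 2^d; cut rank r needs r reductions.
2_0(24) = 24
2_1(24) = 2^24 = 16777216
Cut-free depth bound = 16777216

16777216


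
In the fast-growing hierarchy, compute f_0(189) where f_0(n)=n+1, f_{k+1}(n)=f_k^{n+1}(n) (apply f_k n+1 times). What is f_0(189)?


f_0(189) = 189 + 1 = 190

190


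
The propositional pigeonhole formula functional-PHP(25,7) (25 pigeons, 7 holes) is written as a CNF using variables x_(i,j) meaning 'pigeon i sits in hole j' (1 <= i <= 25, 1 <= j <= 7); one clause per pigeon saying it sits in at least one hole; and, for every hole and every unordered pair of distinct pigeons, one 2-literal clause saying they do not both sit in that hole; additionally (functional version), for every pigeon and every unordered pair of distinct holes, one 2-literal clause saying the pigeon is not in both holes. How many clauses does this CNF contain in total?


functional-PHP(25,7): 25 pigeons, 7 holes, 25*7 = 175 variables.
- pigeon clauses: one per pigeon -> 25 clauses
- hole clauses: 7 holes * C(25,2) = 7 * 300 -> 2100 clauses
- functional clauses: 25 pigeons * C(7,2) = 25 * 21 -> 525 clauses
Total clauses = 25 + 2100 + 525 = 2650

2650


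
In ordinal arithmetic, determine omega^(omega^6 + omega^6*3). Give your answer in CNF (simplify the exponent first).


omega^(omega^6 + omega^6*3):
Both terms of the exponent have the same exponent 6, so they merge: omega^6 + omega^6*3 = omega^6*(1+3) = omega^6*4.
omega raised to a CNF ordinal is a single CNF term: Result = omega^(omega^6*4)

omega^(omega^6*4)


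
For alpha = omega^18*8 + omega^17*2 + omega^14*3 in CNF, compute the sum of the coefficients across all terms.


CNF: omega^18*8 + omega^17*2 + omega^14*3
Coefficients: 8 + 2 + 3 = 13

13


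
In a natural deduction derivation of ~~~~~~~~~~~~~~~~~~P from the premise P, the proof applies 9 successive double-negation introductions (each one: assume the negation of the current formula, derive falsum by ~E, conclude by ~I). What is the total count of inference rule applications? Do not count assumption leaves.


Each double-negation introduction (from C infer ~~C) uses 2 inference nodes: one ~E (C and ~C give falsum) and one ~I (discharge ~C).
9 double negations = 9 * 2 = 18 inference nodes.

18


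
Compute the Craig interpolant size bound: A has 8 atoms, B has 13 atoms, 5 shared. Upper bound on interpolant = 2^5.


Shared atoms = 5
Craig interpolant size bound = 2^5
= 32

32


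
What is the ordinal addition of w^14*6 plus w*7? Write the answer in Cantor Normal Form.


Ordinal addition w^14*6 + w*7:
Leading exponent of alpha (14) > leading exponent of beta (1).
Since alpha's term has higher exponent than beta's leading term,
the sum is simply alpha followed by beta.
Result = w^14*6 + w*7

w^14*6 + w*7


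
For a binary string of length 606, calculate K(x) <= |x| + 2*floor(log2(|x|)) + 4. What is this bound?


floor(log2(606)) = 9
2 * 9 = 18
K(x) <= 606 + 18 + 4 = 628

628


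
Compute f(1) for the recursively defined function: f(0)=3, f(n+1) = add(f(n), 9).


f(0) = 3
f(1) = add(f(0), 9) = add(3, 9) = 12


12


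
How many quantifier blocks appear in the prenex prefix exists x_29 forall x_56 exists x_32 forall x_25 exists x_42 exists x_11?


Alternations = 4.
Blocks = alternations + 1 = 5

5


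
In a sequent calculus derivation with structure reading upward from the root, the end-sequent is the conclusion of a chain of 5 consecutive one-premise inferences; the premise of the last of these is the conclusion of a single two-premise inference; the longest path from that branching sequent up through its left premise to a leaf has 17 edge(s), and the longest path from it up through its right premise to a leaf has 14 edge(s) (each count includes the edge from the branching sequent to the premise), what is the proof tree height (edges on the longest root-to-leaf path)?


Longest path through the left premise: 17 edges (measured from the branching sequent)
Longest path through the right premise: 14 edges
Height of the subtree rooted at the branching sequent: max(17, 14) = 17
The branching sequent sits 5 edges above the root (the chain of one-premise inferences), so height = 17 + 5 = 22

22


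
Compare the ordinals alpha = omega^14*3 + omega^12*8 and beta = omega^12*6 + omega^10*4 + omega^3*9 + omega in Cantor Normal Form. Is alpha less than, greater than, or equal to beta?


Compare term by term from highest exponent:
alpha = omega^14*3 + omega^12*8
beta = omega^12*6 + omega^10*4 + omega^3*9 + omega
Term 1: alpha has omega^14*3, beta has omega^12*6
Term 2: alpha has omega^12*8, beta has omega^10*4
Term 3: alpha has omega^0*0, beta has omega^3*9
Term 4: alpha has omega^0*0, beta has omega^1*1
Result: alpha > beta

alpha > beta


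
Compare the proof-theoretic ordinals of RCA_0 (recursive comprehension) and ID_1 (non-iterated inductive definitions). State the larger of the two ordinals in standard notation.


Proof-theoretic ordinal of RCA_0 (recursive comprehension): omega^omega
Proof-theoretic ordinal of ID_1 (non-iterated inductive definitions): psi_0(epsilon_{Omega+1})
Comparing: omega^omega < psi_0(epsilon_{Omega+1}).
The larger ordinal is psi_0(epsilon_{Omega+1}) (from ID_1 (non-iterated inductive definitions)).

psi_0(epsilon_{Omega+1})


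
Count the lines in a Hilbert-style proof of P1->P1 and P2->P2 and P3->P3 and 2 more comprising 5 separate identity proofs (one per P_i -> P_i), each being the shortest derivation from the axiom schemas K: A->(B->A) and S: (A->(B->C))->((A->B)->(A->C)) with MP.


The shortest proof of A->A from K and S in the Hilbert calculus has exactly 5 lines:
(1) K instance A->((A->A)->A), (2) S instance, (3) MP on 1,2, (4) K instance A->(A->A), (5) MP on 3,4.
For 5 independent identities: 5 * 5 = 25 lines total.

25


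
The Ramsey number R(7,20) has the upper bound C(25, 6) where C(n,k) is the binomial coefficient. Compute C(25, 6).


R(7,20) <= C(7+20-2, 7-1) = C(25, 6)
C(25, 6) = 25! / (6! * 19!)
= 177100

177100


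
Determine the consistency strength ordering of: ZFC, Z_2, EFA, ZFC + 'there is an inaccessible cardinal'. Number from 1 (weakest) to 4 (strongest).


Ordering by consistency strength:
1. EFA
2. Z_2
3. ZFC
4. ZFC + 'there is an inaccessible cardinal'


ZFC=3, Z_2=2, EFA=1, ZFC + 'there is an inaccessible cardinal'=4


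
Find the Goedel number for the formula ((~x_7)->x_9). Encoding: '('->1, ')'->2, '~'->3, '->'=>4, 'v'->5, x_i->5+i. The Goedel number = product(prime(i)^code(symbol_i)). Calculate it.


Formula: ((~x_7)->x_9)
Symbol codes: [1, 1, 3, 12, 2, 4, 14, 2]
Primes: [2, 3, 5, 7, 11, 13, 17, 19]
p_1^1 = 2^1 = 2
p_2^1 = 3^1 = 3
p_3^3 = 5^3 = 125
p_4^12 = 7^12 = 13841287201
p_5^2 = 11^2 = 121
p_6^4 = 13^4 = 28561
p_7^14 = 17^14 = 168377826559400929
p_8^2 = 19^2 = 361
Product = 2180663348874364285689139442880986916750

2180663348874364285689139442880986916750


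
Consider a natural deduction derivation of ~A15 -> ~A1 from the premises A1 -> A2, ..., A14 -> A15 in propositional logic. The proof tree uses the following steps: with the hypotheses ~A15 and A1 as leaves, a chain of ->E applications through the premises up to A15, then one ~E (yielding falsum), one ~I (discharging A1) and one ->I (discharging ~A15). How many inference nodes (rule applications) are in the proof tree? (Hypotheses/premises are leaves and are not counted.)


From hypothesis A1, 14 ->E steps along the 14 premises yield A15.
~E with hypothesis ~A15 gives falsum (1 node); ~I discharging A1 gives ~A1 (1 node); ->I discharging ~A15 gives the goal (1 node).
Total = 14 + 3 = 17 inference nodes.

17


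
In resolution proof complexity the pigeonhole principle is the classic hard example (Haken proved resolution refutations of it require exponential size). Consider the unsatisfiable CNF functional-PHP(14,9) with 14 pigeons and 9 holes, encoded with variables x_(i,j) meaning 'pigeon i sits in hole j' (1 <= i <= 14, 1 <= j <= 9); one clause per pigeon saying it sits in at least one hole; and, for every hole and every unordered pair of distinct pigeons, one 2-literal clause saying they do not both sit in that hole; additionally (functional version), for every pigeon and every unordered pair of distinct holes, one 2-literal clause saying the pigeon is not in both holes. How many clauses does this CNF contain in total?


functional-PHP(14,9): 14 pigeons, 9 holes, 14*9 = 126 variables.
- pigeon clauses: one per pigeon -> 14 clauses
- hole clauses: 9 holes * C(14,2) = 9 * 91 -> 819 clauses
- functional clauses: 14 pigeons * C(9,2) = 14 * 36 -> 504 clauses
Total clauses = 14 + 819 + 504 = 1337

1337


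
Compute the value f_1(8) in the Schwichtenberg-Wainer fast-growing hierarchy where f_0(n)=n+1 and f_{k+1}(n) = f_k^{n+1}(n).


f_1(8) = f_0^9(8)
f_0 adds 1 each time, applied 9 times.
f_1(8) = 8 + 9 = 17

17


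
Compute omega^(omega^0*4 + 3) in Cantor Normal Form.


omega^(omega^0*4 + 3):
omega^0 = 1, so the exponent is 4 + 3 = 7 (finite ordinal addition).
Result = omega^7, already a single CNF term.

omega^7


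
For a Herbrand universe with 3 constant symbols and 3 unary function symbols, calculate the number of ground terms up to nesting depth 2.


Herbrand terms by depth:
Depth 0: 3 constants
Depth 1: 9 new terms (running total: 12)
Depth 2: 27 new terms (running total: 39)
Total distinct ground terms = 39

39


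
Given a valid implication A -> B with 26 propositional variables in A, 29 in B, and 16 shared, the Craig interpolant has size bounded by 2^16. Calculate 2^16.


Shared atoms = 16
Craig interpolant size bound = 2^16
= 65536

65536


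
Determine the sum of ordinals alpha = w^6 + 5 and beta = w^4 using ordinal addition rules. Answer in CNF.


Ordinal addition (w^6 + 5) + w^4:
alpha's leading term has exponent 6 > beta's exponent 4, so it survives.
alpha's tail term has exponent 0 < beta's exponent 4, so it is absorbed by beta.
In ordinal addition, any term followed by a strictly larger-exponent term is absorbed.
Result = w^6 + w^4

w^6 + w^4


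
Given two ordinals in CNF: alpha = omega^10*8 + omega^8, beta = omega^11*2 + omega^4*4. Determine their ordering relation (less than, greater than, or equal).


Compare term by term from highest exponent:
alpha = omega^10*8 + omega^8
beta = omega^11*2 + omega^4*4
Term 1: alpha has omega^10*8, beta has omega^11*2
Term 2: alpha has omega^8*1, beta has omega^4*4
Result: alpha < beta

alpha < beta


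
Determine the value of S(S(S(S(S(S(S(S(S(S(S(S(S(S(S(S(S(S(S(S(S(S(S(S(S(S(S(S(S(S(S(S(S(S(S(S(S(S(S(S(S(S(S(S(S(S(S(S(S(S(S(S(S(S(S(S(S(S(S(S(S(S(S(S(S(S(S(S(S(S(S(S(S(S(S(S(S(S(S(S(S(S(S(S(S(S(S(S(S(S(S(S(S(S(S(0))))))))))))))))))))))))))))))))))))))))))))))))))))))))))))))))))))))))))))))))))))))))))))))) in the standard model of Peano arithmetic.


Counting successors applied to 0:
95 applications of S to 0 = 95

95


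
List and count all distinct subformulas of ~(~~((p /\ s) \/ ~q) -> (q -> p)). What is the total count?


Formula: ~(~~((p /\ s) \/ ~q) -> (q -> p))
Subformulas found:
  1. q
  2. s
  3. p
  4. ~q
  5. (p /\ s)
  6. (q -> p)
  7. ((p /\ s) \/ ~q)
  8. ~((p /\ s) \/ ~q)
  9. ~~((p /\ s) \/ ~q)
  10. (~~((p /\ s) \/ ~q) -> (q -> p))
  11. ~(~~((p /\ s) \/ ~q) -> (q -> p))
Total distinct subformulas = 11

11


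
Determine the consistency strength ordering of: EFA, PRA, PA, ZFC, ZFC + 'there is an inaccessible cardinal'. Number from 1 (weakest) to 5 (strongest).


Ordering by consistency strength:
1. EFA
2. PRA
3. PA
4. ZFC
5. ZFC + 'there is an inaccessible cardinal'


EFA=1, PRA=2, PA=3, ZFC=4, ZFC + 'there is an inaccessible cardinal'=5


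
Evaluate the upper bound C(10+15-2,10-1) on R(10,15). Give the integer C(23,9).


R(10,15) <= C(10+15-2, 10-1) = C(23, 9)
C(23, 9) = 23! / (9! * 14!)
= 817190

817190


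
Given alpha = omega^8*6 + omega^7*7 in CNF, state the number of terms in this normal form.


CNF: omega^8*6 + omega^7*7
Count the summands separated by '+':
  term 1: omega^8*6
  term 2: omega^7*7
Total terms = 2

2


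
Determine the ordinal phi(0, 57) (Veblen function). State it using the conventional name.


phi(0, 57):
phi(0, beta) = omega^beta by definition.
phi(0, 57) = omega^57

omega^57


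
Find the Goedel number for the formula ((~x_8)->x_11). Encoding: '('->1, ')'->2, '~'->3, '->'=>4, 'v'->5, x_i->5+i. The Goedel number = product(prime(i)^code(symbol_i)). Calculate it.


Formula: ((~x_8)->x_11)
Symbol codes: [1, 1, 3, 13, 2, 4, 16, 2]
Primes: [2, 3, 5, 7, 11, 13, 17, 19]
p_1^1 = 2^1 = 2
p_2^1 = 3^1 = 3
p_3^3 = 5^3 = 125
p_4^13 = 7^13 = 96889010407
p_5^2 = 11^2 = 121
p_6^4 = 13^4 = 28561
p_7^16 = 17^16 = 48661191875666868481
p_8^2 = 19^2 = 361
Product = 4411481954772838949949129092948236532585250

4411481954772838949949129092948236532585250


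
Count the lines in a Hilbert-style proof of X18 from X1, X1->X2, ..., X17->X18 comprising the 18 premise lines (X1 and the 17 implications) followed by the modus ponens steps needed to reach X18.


We have 18 premise lines: X1 and 17 implications.
Each implication is detached once by MP, giving 17 MP lines.
18 premise lines + 17 MP lines = 35 total lines.

35


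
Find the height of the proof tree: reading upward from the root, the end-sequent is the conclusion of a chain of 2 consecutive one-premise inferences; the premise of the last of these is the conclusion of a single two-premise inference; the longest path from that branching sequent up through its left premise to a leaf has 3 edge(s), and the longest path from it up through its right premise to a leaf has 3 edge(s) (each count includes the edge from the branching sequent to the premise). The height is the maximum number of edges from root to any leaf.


Longest path through the left premise: 3 edges (measured from the branching sequent)
Longest path through the right premise: 3 edges
Height of the subtree rooted at the branching sequent: max(3, 3) = 3
The branching sequent sits 2 edges above the root (the chain of one-premise inferences), so height = 3 + 2 = 5

5


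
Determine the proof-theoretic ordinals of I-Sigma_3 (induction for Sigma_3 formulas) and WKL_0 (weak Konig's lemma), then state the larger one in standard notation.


Proof-theoretic ordinal of I-Sigma_3 (induction for Sigma_3 formulas): omega^(omega^(omega^omega))
Proof-theoretic ordinal of WKL_0 (weak Konig's lemma): omega^omega
Comparing: omega^omega < omega^(omega^(omega^omega)).
The larger ordinal is omega^(omega^(omega^omega)) (from I-Sigma_3 (induction for Sigma_3 formulas)).

omega^(omega^(omega^omega))
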